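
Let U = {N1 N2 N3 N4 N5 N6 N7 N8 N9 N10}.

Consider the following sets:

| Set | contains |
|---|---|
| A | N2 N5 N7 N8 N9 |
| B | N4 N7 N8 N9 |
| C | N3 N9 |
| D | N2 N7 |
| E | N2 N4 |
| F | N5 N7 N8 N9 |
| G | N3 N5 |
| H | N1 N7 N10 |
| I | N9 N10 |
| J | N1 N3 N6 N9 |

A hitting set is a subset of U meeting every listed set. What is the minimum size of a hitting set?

4

Take T = {N3, N4, N7, N9}. Each listed set contains at least one of these, so T is a hitting set of size 4.
No choice of 3 elements meets every set, so 4 is the minimum.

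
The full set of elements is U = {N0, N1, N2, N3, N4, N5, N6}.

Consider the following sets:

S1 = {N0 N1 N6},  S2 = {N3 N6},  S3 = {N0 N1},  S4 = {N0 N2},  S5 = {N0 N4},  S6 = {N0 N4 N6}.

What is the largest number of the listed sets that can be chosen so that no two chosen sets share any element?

2

S2, S3 are pairwise disjoint (S2={N3,N6}; S3={N0,N1}).
Every remaining set overlaps one of these, and no 3 of the listed sets are pairwise disjoint, so 2 is the maximum.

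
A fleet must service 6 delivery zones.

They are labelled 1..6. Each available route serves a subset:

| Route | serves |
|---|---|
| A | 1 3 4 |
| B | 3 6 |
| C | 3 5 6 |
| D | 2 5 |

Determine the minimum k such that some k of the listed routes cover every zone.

A and C and D together: A ∪ C ∪ D = {1, 2, 3, 4, 5, 6} — every zone is covered.
Only A contains 1, so A is forced; the remaining 3 zones need at least 2 more routes (each remaining route adds at most 2) — so at least 3 routes are needed, and 3 is optimal.

3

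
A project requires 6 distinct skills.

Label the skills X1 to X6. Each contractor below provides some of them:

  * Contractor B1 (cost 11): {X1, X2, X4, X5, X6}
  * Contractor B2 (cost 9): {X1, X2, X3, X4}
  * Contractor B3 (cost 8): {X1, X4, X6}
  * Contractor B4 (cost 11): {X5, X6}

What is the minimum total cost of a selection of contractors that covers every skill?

B1, B2 together cover every skill (B1 ∪ B2 = {X1, X2, X3, X4, X5, X6}); total cost 11 + 9 = 20.
No covering selection has total cost below 20.

20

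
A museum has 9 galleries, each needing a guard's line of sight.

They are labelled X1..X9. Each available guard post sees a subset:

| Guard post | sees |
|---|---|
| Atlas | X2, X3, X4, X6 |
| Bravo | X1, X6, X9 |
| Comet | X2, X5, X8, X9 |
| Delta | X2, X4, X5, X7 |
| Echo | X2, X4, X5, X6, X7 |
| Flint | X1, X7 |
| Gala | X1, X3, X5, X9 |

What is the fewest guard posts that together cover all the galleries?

3

Atlas and Comet and Flint together: Atlas ∪ Comet ∪ Flint = {X1, X2, X3, X4, X5, X6, X7, X8, X9} — every gallery is covered.
Only Comet contains X8, so Comet is forced; the remaining 5 galleries need at least 2 more guard posts (each remaining guard post adds at most 3) — so at least 3 guard posts are needed, and 3 is optimal.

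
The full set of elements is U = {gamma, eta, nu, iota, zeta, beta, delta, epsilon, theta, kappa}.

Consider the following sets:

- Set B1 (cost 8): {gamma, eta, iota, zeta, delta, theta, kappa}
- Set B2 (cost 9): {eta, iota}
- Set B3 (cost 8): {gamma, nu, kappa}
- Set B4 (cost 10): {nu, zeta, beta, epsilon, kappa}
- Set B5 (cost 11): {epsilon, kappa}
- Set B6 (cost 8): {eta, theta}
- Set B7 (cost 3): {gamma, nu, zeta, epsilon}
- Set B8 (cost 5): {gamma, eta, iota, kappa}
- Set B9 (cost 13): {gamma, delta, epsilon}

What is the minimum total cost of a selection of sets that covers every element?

18

B1, B4 together cover every element (B1 ∪ B4 = {gamma, eta, nu, iota, zeta, beta, delta, epsilon, theta, kappa}); total cost 8 + 10 = 18.
The greedy pick B7, B1, B4 costs 21; no covering selection beats 18.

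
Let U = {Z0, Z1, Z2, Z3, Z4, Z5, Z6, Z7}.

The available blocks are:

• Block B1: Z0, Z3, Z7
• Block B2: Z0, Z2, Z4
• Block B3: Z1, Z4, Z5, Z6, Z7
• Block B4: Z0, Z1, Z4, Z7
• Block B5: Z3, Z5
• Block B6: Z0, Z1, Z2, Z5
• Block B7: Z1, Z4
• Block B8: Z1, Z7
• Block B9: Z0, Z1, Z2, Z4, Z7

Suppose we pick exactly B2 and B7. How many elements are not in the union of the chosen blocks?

4

Union of B2, B7 = {Z0, Z1, Z2, Z4}.
Not covered: Z3, Z5, Z6, Z7 — 4 elements.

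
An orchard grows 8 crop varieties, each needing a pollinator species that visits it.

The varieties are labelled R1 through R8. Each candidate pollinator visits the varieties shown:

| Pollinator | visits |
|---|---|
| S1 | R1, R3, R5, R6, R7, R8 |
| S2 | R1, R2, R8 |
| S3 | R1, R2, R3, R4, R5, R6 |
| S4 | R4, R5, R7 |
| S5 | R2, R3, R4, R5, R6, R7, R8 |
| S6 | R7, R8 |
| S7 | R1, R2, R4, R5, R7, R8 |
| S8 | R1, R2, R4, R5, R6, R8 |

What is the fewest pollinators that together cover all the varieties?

2

Take {S1, S3}. Their union is {R1, R2, R3, R4, R5, R6, R7, R8}, which is all 8 varieties.
No single pollinator has all 8 varieties (the largest, S5, has 7), so 2 is optimal.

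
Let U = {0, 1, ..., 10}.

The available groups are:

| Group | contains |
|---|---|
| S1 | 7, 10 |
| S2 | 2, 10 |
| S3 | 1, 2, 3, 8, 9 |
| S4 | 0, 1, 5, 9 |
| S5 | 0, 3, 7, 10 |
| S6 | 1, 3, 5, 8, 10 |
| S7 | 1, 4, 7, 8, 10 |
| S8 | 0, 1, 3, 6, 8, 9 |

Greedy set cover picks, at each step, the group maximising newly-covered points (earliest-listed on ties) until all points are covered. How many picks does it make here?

4

Greedy: pick S8 (covers 6 new) → pick S7 (covers 3 new) → pick S2 (covers 1 new) → pick S4 (covers 1 new). Total picks: 4.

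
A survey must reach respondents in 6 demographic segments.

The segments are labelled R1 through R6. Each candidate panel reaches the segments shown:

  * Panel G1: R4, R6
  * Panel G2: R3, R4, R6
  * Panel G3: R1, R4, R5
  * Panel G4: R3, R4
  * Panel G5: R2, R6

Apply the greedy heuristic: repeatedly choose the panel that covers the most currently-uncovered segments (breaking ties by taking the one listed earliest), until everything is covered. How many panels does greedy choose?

Greedy: pick G2 (covers 3 new) → pick G3 (covers 2 new) → pick G5 (covers 1 new). Total picks: 3.

3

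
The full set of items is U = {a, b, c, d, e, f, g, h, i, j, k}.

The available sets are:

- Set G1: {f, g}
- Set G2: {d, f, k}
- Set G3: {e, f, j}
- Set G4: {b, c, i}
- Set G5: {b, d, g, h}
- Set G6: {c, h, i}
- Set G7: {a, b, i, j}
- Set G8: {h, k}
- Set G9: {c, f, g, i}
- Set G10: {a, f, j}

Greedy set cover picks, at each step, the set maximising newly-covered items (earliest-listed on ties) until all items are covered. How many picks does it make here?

Greedy: pick G5 (covers 4 new) → pick G3 (covers 3 new) → pick G4 (covers 2 new) → pick G2 (covers 1 new) → pick G7 (covers 1 new). Total picks: 5.

5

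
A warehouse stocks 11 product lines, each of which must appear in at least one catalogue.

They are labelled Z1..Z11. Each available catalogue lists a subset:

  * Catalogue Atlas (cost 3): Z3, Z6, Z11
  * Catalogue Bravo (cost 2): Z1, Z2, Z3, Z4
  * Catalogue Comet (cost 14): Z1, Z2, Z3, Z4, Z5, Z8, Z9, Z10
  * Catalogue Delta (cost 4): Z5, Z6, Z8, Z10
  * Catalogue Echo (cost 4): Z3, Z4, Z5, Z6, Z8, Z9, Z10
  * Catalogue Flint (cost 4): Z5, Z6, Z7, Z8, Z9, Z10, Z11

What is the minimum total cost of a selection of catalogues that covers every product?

6

Bravo, Flint together cover every product (Bravo ∪ Flint = {Z1, Z2, Z3, Z4, Z5, Z6, Z7, Z8, Z9, Z10, Z11}); total cost 2 + 4 = 6.
No covering selection has total cost below 6.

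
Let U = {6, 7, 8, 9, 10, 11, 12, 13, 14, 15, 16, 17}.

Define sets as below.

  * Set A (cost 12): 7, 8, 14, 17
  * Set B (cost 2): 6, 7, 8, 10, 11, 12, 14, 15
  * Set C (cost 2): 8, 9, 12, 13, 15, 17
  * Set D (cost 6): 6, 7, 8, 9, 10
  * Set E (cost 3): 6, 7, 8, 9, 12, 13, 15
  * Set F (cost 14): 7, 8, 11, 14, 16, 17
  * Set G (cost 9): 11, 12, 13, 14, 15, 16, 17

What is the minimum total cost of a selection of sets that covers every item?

B, C, G together cover every item (B ∪ C ∪ G = {6, 7, 8, 9, 10, 11, 12, 13, 14, 15, 16, 17}); total cost 2 + 2 + 9 = 13.
No covering selection has total cost below 13.

13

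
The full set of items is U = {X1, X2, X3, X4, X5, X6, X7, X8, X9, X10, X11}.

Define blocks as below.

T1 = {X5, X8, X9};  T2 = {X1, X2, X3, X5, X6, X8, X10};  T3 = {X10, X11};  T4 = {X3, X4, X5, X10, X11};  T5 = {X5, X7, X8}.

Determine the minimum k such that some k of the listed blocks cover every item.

Take {T1, T2, T4, T5}. Their union is {X1, X2, X3, X4, X5, X6, X7, X8, X9, X10, X11}, which is all 11 items.
No 3 of the 5 blocks cover everything (all 10 combinations miss at least one item), so 4 is optimal.

4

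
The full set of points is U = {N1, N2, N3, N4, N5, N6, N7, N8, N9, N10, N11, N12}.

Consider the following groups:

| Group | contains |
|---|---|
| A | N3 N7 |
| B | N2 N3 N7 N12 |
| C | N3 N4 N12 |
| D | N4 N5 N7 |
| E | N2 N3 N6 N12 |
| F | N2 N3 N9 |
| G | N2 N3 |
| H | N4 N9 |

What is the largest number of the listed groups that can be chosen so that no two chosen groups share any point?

2

D, E are pairwise disjoint (D={N4,N5,N7}; E={N2,N3,N6,N12}).
Every remaining group overlaps one of these, and no 3 of the listed groups are pairwise disjoint, so 2 is the maximum.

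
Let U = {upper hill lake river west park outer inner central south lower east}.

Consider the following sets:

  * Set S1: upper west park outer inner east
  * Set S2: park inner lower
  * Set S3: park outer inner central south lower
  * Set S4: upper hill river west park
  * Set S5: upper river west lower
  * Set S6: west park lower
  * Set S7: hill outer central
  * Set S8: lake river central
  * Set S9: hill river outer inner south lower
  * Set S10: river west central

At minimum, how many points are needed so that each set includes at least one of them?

Take H = {river, outer, lower}. Each listed set contains at least one of these, so H is a hitting set of size 3.
No choice of 2 points meets every set, so 3 is the minimum.

3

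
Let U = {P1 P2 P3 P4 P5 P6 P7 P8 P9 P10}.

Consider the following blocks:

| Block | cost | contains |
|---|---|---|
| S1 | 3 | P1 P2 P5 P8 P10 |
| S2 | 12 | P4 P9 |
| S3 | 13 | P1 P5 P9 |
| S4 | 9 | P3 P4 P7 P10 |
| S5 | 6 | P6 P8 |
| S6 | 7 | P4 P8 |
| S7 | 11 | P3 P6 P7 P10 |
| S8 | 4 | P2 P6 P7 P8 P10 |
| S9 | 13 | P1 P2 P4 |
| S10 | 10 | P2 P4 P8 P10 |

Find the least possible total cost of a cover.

26

S1, S2, S7 together cover every point (S1 ∪ S2 ∪ S7 = {P1, P2, P3, P4, P5, P6, P7, P8, P9, P10}); total cost 3 + 12 + 11 = 26.
The greedy pick S1, S8, S4, S2 costs 28; no covering selection beats 26.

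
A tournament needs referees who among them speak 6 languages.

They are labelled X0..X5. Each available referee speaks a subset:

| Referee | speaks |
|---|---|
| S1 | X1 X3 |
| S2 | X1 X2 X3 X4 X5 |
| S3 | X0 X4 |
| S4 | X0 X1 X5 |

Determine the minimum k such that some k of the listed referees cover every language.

Take {S2, S4}. Their union is {X0, X1, X2, X3, X4, X5}, which is all 6 languages.
No single referee has all 6 languages (the largest, S2, has 5), so 2 is optimal.

2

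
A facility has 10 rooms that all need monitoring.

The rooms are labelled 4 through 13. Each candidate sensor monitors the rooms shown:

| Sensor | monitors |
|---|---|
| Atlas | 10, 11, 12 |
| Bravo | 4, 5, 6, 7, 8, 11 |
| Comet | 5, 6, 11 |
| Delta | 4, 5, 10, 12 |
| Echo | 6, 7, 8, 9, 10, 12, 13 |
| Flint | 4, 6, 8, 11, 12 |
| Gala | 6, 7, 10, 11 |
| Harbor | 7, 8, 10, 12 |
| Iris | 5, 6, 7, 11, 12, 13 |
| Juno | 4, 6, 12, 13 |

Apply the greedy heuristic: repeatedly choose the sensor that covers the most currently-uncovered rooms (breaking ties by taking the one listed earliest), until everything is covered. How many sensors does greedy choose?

Greedy: pick Echo (covers 7 new) → pick Bravo (covers 3 new). Total picks: 2.

2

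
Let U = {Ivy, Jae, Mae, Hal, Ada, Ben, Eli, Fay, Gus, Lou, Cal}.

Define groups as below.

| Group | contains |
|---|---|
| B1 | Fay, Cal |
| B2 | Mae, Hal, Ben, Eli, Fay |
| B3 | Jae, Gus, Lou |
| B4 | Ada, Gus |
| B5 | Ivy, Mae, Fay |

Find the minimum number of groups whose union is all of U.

5

B1 and B2 and B3 and B4 and B5 together: B1 ∪ B2 ∪ B3 ∪ B4 ∪ B5 = {Ivy, Jae, Mae, Hal, Ada, Ben, Eli, Fay, Gus, Lou, Cal} — every element is covered.
No 4 of the 5 groups cover everything (all 5 combinations miss at least one element), so 5 is optimal.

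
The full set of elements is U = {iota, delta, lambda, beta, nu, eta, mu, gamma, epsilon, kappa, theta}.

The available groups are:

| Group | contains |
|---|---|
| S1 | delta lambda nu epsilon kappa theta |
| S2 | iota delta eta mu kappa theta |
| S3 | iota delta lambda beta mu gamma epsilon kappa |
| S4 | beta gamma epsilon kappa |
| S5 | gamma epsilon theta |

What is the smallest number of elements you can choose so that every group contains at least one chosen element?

2

H = {kappa, theta} meets every group (each contains at least one member of H), and |H| = 2.
No single element lies in every group, so at least 2 are needed and 2 is optimal.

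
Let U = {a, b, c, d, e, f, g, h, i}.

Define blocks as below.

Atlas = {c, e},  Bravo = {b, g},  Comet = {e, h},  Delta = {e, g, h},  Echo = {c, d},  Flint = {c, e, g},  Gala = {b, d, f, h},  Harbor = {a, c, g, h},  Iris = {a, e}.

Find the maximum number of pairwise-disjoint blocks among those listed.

3

Bravo, Echo, Iris are pairwise disjoint (Bravo={b,g}; Echo={c,d}; Iris={a,e}).
Every remaining block overlaps one of these, and no 4 of the listed blocks are pairwise disjoint, so 3 is the maximum.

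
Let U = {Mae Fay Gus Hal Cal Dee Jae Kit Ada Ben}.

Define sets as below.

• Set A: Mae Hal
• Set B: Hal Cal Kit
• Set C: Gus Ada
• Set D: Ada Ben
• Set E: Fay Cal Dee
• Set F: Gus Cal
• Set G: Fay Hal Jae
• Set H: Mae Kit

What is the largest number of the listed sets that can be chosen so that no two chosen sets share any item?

D, F, G, H are pairwise disjoint (D={Ada,Ben}; F={Gus,Cal}; G={Fay,Hal,Jae}; H={Mae,Kit}).
Every remaining set overlaps one of these, and no 5 of the listed sets are pairwise disjoint, so 4 is the maximum.

4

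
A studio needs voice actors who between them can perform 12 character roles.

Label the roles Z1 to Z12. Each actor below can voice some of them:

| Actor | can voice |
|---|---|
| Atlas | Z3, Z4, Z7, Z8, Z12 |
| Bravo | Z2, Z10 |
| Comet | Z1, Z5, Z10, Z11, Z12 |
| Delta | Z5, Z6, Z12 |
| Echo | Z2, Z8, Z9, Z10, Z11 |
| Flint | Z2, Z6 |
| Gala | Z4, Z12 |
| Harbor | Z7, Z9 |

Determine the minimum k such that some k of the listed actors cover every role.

4

Take {Atlas, Comet, Delta, Echo}. Their union is {Z1, Z2, Z3, Z4, Z5, Z6, Z7, Z8, Z9, Z10, Z11, Z12}, which is all 12 roles.
No 3 of the 8 actors cover everything (all 56 combinations miss at least one role), so 4 is optimal.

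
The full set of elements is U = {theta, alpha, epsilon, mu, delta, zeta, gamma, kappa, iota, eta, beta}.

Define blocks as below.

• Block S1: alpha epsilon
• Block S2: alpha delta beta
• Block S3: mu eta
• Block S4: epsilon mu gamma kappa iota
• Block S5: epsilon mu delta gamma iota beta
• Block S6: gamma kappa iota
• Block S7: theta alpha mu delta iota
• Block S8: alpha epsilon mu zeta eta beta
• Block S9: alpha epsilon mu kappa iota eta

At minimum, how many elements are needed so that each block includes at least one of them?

The 3 elements {alpha, gamma, eta} hit every block.
The blocks S1, S3, S6 are pairwise disjoint, so any hitting set needs a separate element for each — at least 3. Hence 3 is optimal.

3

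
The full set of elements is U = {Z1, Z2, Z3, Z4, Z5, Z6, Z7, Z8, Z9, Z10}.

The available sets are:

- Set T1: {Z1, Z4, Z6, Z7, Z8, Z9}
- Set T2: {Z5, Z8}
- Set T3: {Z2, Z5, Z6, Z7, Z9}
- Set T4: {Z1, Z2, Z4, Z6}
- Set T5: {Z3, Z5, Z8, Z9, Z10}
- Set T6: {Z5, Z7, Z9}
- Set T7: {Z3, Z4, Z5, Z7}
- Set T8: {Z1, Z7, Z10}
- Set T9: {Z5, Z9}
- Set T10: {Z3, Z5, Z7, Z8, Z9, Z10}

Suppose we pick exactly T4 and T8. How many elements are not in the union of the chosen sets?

4

Union of T4, T8 = {Z1, Z2, Z4, Z6, Z7, Z10}.
Not covered: Z3, Z5, Z8, Z9 — 4 elements.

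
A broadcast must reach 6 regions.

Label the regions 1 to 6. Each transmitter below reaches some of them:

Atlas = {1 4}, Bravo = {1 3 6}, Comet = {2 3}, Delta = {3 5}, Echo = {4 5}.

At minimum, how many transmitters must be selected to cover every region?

3

Take {Bravo, Comet, Echo}. Their union is {1, 2, 3, 4, 5, 6}, which is all 6 regions.
Only Comet contains 2, so Comet is forced; the remaining 4 regions need at least 2 more transmitters (each remaining transmitter adds at most 2) — so at least 3 transmitters are needed, and 3 is optimal.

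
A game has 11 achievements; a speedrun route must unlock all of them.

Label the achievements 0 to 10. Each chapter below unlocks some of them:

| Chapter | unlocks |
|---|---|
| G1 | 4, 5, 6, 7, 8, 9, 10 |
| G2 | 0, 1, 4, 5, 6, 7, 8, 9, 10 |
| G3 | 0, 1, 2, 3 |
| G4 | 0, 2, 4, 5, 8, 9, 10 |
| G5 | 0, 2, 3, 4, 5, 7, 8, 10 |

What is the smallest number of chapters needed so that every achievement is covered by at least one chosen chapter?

2

Take {G2, G5}. Their union is {0, 1, 2, 3, 4, 5, 6, 7, 8, 9, 10}, which is all 11 achievements.
No single chapter has all 11 achievements (the largest, G2, has 9), so 2 is optimal.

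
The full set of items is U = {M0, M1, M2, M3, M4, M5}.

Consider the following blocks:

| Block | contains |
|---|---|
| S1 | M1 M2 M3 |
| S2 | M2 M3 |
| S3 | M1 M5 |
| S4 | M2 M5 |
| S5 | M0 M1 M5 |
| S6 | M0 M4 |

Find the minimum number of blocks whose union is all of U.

Take {S2, S5, S6}. Their union is {M0, M1, M2, M3, M4, M5}, which is all 6 items.
Only S6 contains M4, so S6 is forced; the remaining 4 items need at least 2 more blocks (each remaining block adds at most 3) — so at least 3 blocks are needed, and 3 is optimal.

3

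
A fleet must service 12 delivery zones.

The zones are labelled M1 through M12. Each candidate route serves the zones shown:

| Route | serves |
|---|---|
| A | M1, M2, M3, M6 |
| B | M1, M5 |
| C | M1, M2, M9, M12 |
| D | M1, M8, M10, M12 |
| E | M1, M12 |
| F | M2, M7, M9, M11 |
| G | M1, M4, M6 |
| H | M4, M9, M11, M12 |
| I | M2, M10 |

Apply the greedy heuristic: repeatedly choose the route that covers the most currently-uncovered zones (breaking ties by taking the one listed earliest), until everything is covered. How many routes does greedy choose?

Greedy: pick A (covers 4 new) → pick H (covers 4 new) → pick D (covers 2 new) → pick B (covers 1 new) → pick F (covers 1 new). Total picks: 5.

5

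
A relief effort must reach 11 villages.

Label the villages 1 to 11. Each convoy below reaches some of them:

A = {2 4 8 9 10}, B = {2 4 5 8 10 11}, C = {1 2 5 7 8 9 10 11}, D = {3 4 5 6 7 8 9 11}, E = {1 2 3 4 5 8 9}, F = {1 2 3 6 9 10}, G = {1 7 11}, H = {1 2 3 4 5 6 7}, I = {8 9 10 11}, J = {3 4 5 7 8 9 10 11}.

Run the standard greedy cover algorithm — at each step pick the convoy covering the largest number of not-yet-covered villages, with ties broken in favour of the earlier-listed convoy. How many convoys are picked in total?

Greedy: pick C (covers 8 new) → pick D (covers 3 new). Total picks: 2.

2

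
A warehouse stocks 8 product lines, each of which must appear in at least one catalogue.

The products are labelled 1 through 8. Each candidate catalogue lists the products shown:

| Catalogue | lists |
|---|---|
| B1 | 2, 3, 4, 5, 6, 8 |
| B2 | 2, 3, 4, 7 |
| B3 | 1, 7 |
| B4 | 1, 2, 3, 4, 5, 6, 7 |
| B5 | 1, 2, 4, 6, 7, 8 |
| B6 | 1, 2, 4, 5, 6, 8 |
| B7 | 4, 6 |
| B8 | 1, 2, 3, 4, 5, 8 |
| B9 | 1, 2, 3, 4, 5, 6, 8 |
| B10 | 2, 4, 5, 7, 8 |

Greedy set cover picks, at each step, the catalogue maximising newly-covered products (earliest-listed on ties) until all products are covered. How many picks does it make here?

Greedy: pick B4 (covers 7 new) → pick B1 (covers 1 new). Total picks: 2.

2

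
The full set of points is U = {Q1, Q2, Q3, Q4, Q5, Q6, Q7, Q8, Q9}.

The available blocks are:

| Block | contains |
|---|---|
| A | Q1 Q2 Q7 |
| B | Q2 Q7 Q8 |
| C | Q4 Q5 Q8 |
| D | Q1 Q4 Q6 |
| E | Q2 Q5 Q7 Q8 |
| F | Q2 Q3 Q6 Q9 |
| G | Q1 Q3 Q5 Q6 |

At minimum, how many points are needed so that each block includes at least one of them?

The 3 points {Q4, Q6, Q7} hit every block.
No choice of 2 points meets every block, so 3 is the minimum.

3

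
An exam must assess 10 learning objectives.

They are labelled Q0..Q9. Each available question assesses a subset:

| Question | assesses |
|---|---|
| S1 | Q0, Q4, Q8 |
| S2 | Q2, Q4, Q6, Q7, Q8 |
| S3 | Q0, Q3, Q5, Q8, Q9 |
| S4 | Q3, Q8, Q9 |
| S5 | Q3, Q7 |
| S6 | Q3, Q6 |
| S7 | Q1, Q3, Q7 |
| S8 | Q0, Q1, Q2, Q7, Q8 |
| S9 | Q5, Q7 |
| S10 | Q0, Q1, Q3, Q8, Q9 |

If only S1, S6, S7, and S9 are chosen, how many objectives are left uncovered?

2

Union of S1, S6, S7, S9 = {Q0, Q1, Q3, Q4, Q5, Q6, Q7, Q8}.
Not covered: Q2, Q9 — 2 objectives.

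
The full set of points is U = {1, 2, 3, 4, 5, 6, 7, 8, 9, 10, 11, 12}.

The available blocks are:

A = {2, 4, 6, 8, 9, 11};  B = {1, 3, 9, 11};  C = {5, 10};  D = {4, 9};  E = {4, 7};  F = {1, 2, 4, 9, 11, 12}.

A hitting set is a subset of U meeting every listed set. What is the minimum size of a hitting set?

The 3 points {4, 9, 10} hit every block.
The blocks B, C, E are pairwise disjoint, so any hitting set needs a separate point for each — at least 3. Hence 3 is optimal.

3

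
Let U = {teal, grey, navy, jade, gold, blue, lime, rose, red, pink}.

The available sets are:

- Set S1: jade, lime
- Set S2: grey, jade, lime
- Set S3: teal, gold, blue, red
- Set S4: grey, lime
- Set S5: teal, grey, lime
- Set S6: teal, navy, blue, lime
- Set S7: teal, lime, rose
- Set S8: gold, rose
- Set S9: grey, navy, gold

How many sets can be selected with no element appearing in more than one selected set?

S2, S8 are pairwise disjoint (S2={grey,jade,lime}; S8={gold,rose}).
Every remaining set overlaps one of these, and no 3 of the listed sets are pairwise disjoint, so 2 is the maximum.

2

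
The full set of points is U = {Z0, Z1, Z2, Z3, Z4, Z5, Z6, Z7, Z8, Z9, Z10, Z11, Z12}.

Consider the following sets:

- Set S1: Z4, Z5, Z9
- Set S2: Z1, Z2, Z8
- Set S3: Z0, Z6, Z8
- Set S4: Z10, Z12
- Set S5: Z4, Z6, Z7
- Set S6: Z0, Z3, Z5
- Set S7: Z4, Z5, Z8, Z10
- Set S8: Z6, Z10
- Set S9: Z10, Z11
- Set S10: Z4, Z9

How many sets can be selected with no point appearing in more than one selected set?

S2, S4, S5, S6 are pairwise disjoint (S2={Z1,Z2,Z8}; S4={Z10,Z12}; S5={Z4,Z6,Z7}; S6={Z0,Z3,Z5}).
Every remaining set overlaps one of these, and no 5 of the listed sets are pairwise disjoint, so 4 is the maximum.

4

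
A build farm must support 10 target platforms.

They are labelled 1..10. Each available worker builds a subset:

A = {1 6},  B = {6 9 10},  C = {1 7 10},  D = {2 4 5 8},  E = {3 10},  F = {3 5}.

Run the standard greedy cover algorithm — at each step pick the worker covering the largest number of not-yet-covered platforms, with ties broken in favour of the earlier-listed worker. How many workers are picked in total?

Greedy: pick D (covers 4 new) → pick B (covers 3 new) → pick C (covers 2 new) → pick E (covers 1 new). Total picks: 4.

4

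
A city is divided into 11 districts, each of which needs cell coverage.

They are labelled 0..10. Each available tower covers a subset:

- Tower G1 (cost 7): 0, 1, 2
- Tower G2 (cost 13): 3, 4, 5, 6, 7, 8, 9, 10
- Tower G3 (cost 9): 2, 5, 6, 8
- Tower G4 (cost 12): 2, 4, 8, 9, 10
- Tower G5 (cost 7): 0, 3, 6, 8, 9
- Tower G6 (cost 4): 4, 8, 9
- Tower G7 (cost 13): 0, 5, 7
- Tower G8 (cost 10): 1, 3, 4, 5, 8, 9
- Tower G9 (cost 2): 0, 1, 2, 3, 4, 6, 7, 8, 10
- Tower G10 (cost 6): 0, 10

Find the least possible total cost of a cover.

12

G8, G9 together cover every district (G8 ∪ G9 = {0, 1, 2, 3, 4, 5, 6, 7, 8, 9, 10}); total cost 10 + 2 = 12.
The greedy pick G9, G6, G3 costs 15; no covering selection beats 12.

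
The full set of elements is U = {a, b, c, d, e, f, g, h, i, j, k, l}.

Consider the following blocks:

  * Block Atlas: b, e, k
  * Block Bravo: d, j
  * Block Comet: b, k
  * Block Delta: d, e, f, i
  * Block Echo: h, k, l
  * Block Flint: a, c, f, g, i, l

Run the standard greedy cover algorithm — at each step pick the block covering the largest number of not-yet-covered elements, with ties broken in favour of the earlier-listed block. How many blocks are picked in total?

Greedy: pick Flint (covers 6 new) → pick Atlas (covers 3 new) → pick Bravo (covers 2 new) → pick Echo (covers 1 new). Total picks: 4.

4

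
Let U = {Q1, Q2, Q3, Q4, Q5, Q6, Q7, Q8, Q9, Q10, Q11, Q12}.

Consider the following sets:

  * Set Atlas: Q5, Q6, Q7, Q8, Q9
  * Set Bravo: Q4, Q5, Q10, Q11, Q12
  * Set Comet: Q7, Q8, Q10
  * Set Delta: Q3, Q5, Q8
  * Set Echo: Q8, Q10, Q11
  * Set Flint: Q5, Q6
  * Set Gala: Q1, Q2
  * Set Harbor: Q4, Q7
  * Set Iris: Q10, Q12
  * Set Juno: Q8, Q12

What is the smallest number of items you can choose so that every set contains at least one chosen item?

Take H = {Q2, Q4, Q6, Q8, Q12}. Each listed set contains at least one of these, so H is a hitting set of size 5.
No choice of 4 items meets every set, so 5 is the minimum.

5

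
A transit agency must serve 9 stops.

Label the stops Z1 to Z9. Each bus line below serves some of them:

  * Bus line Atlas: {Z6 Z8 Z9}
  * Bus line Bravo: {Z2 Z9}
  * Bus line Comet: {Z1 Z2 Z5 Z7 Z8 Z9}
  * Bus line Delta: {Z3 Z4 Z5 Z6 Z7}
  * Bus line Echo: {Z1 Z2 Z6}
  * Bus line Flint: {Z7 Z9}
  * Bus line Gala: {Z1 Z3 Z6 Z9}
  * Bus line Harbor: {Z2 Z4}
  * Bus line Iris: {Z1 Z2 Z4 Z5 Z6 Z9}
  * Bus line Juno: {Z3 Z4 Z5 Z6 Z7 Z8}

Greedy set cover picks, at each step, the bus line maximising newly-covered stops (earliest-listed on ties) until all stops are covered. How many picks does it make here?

2

Greedy: pick Comet (covers 6 new) → pick Delta (covers 3 new). Total picks: 2.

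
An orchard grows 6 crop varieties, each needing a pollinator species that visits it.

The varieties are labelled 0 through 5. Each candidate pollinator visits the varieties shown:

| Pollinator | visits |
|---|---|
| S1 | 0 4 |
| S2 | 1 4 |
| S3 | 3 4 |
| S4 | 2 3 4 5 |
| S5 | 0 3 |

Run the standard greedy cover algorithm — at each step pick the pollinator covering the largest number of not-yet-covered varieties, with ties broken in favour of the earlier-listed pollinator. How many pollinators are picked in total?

3

Greedy: pick S4 (covers 4 new) → pick S1 (covers 1 new) → pick S2 (covers 1 new). Total picks: 3.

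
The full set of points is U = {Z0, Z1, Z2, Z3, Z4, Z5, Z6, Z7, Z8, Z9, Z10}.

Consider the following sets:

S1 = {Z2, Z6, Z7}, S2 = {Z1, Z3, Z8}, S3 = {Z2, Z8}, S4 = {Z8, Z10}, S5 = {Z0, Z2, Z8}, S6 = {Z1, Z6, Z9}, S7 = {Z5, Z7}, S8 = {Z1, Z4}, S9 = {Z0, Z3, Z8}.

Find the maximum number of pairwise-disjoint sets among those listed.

3

S4, S7, S8 are pairwise disjoint (S4={Z8,Z10}; S7={Z5,Z7}; S8={Z1,Z4}).
Every remaining set overlaps one of these, and no 4 of the listed sets are pairwise disjoint, so 3 is the maximum.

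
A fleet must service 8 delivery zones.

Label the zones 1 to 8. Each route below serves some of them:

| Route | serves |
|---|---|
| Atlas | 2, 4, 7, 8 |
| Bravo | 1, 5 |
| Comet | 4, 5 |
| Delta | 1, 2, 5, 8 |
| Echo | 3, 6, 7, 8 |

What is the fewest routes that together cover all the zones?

3

Take {Atlas, Bravo, Echo}. Their union is {1, 2, 3, 4, 5, 6, 7, 8}, which is all 8 zones.
Only Echo contains 3, so Echo is forced; the remaining 4 zones need at least 2 more routes (each remaining route adds at most 3) — so at least 3 routes are needed, and 3 is optimal.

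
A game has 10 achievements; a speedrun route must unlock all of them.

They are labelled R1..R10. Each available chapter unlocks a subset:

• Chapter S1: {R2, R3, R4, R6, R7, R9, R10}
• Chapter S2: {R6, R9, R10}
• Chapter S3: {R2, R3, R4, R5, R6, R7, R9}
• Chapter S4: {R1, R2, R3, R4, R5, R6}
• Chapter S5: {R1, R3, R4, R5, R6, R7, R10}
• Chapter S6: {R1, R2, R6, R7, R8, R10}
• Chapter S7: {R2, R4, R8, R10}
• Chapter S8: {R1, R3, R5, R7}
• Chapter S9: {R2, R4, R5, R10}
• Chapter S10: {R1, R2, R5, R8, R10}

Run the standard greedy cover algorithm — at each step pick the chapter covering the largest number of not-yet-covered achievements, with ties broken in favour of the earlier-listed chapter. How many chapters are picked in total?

Greedy: pick S1 (covers 7 new) → pick S10 (covers 3 new). Total picks: 2.

2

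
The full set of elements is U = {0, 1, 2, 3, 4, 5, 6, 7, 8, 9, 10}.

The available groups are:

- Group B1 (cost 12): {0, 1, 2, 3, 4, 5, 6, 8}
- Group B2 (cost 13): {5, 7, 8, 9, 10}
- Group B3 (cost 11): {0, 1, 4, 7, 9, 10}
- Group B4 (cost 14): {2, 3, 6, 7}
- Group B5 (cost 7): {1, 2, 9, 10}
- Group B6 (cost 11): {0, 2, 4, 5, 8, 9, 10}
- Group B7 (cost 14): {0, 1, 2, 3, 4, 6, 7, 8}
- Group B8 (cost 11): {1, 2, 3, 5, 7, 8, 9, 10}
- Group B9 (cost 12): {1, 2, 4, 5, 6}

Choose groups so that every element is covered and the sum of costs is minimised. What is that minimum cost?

23

B1, B8 together cover every element (B1 ∪ B8 = {0, 1, 2, 3, 4, 5, 6, 7, 8, 9, 10}); total cost 12 + 11 = 23.
No covering selection has total cost below 23.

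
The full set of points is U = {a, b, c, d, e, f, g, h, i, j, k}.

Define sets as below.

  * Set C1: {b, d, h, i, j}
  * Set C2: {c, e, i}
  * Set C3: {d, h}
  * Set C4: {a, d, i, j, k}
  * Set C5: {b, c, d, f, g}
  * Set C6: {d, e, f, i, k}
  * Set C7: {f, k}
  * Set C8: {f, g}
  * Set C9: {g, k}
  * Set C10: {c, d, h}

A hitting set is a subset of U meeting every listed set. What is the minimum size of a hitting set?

4

Take T = {c, d, g, k}. Each listed set contains at least one of these, so T is a hitting set of size 4.
No choice of 3 points meets every set, so 4 is the minimum.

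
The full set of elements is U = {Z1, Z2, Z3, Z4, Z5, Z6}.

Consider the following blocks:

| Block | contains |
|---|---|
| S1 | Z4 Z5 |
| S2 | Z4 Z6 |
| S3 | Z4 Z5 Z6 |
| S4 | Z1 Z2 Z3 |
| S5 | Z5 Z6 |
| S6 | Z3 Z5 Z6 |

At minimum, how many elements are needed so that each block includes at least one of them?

3

H = {Z3, Z4, Z5} meets every block (each contains at least one member of H), and |H| = 3.
No choice of 2 elements meets every block, so 3 is the minimum.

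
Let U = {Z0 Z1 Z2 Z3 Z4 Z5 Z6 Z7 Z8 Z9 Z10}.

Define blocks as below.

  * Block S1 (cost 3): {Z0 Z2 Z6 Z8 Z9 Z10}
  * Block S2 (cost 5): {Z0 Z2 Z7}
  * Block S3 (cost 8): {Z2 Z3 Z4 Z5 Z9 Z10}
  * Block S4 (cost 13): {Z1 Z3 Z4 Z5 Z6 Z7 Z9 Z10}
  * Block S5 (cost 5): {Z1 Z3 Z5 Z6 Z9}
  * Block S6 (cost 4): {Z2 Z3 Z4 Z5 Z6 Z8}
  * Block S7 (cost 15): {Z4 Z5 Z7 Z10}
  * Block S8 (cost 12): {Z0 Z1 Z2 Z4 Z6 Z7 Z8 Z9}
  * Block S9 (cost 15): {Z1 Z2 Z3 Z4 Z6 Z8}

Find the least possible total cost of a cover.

S1, S4 together cover every item (S1 ∪ S4 = {Z0, Z1, Z2, Z3, Z4, Z5, Z6, Z7, Z8, Z9, Z10}); total cost 3 + 13 = 16.
The greedy pick S1, S6, S2, S5 costs 17; no covering selection beats 16.

16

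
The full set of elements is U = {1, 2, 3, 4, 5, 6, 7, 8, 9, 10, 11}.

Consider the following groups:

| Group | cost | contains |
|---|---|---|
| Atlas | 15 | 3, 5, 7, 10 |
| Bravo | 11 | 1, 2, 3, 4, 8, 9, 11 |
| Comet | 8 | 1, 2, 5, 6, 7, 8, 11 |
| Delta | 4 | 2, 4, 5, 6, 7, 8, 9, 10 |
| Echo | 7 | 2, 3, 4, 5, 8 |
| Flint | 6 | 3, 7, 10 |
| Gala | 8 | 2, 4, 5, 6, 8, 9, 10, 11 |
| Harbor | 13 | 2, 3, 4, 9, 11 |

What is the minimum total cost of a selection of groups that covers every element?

Bravo, Delta together cover every element (Bravo ∪ Delta = {1, 2, 3, 4, 5, 6, 7, 8, 9, 10, 11}); total cost 11 + 4 = 15.
No covering selection has total cost below 15.

15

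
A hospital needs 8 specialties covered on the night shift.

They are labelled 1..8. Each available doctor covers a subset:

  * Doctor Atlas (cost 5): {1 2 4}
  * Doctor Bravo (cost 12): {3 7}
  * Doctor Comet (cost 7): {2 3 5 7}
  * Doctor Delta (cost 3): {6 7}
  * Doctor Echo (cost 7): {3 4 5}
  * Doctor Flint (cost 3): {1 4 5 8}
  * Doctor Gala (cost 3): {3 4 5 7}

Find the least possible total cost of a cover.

Comet, Delta, Flint together cover every specialty (Comet ∪ Delta ∪ Flint = {1, 2, 3, 4, 5, 6, 7, 8}); total cost 7 + 3 + 3 = 13.
The greedy pick Flint, Delta, Gala, Atlas costs 14; no covering selection beats 13.

13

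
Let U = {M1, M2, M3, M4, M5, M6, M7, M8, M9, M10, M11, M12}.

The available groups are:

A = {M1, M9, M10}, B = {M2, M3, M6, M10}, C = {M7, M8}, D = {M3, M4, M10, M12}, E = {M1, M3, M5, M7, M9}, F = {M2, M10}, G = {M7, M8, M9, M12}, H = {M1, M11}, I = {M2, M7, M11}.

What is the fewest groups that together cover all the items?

B, C, D, E, and H cover everything between them: the union {M1, M2, M3, M4, M5, M6, M7, M8, M9, M10, M11, M12} is all of U.
No 4 of the 9 groups cover everything (all 126 combinations miss at least one item), so 5 is optimal.

5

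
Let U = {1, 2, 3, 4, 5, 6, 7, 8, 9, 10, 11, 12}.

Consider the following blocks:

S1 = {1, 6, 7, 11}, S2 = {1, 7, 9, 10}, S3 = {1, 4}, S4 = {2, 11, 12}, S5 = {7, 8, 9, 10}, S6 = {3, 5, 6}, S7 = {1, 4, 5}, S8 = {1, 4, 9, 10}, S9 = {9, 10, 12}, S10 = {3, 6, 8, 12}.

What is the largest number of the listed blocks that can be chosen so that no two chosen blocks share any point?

4

S3, S4, S5, S6 are pairwise disjoint (S3={1,4}; S4={2,11,12}; S5={7,8,9,10}; S6={3,5,6}).
Every remaining block overlaps one of these, and no 5 of the listed blocks are pairwise disjoint, so 4 is the maximum.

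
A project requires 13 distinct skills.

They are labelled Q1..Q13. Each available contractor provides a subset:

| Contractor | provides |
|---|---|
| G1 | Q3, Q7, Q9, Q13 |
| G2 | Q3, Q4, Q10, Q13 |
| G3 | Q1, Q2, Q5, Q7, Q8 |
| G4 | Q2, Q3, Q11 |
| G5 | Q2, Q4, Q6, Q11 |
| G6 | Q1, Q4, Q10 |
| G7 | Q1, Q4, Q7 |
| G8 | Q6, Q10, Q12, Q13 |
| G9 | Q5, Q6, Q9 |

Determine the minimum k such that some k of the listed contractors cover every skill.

4

Take {G1, G3, G5, G8}. Their union is {Q1, Q2, Q3, Q4, Q5, Q6, Q7, Q8, Q9, Q10, Q11, Q12, Q13}, which is all 13 skills.
No 3 of the 9 contractors cover everything (all 84 combinations miss at least one skill), so 4 is optimal.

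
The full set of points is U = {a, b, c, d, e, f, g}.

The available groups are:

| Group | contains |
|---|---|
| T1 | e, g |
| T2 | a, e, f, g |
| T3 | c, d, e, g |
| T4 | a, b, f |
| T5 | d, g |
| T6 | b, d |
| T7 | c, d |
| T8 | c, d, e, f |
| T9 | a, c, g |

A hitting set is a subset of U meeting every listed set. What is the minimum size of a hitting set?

The 3 points {a, d, e} hit every group.
The groups T1, T4, T7 are pairwise disjoint, so any hitting set needs a separate point for each — at least 3. Hence 3 is optimal.

3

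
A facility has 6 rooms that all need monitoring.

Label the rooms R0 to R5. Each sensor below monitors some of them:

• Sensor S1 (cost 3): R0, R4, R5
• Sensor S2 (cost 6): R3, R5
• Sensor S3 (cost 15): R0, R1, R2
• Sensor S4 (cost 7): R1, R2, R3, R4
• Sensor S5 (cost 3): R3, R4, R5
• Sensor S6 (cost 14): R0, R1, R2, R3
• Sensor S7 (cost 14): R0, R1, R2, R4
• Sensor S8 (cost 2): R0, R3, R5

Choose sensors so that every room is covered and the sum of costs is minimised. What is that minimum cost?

9

S4, S8 together cover every room (S4 ∪ S8 = {R0, R1, R2, R3, R4, R5}); total cost 7 + 2 = 9.
No covering selection has total cost below 9.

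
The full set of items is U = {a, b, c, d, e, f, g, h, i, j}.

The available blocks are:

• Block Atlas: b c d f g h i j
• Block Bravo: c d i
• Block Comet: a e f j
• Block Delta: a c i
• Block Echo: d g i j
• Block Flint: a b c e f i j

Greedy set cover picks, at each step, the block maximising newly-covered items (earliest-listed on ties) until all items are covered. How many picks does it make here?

Greedy: pick Atlas (covers 8 new) → pick Comet (covers 2 new). Total picks: 2.

2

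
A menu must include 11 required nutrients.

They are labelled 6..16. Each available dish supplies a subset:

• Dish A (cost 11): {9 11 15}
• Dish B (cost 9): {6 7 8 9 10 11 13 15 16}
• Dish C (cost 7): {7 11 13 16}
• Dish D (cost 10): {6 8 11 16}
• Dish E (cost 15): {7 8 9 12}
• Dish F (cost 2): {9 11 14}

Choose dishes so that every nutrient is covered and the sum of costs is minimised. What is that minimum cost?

26

B, E, F together cover every nutrient (B ∪ E ∪ F = {6, 7, 8, 9, 10, 11, 12, 13, 14, 15, 16}); total cost 9 + 15 + 2 = 26.
No covering selection has total cost below 26.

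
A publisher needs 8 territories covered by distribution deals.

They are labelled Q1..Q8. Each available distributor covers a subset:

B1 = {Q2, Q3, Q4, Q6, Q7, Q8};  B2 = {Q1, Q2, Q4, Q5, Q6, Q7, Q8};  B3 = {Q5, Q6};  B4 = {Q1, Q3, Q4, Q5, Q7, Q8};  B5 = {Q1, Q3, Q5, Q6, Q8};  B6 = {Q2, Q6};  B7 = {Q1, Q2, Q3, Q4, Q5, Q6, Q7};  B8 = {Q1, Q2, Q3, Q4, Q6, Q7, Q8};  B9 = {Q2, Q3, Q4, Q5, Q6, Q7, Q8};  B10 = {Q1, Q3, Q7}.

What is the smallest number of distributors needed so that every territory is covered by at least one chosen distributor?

Take {B4, B7}. Their union is {Q1, Q2, Q3, Q4, Q5, Q6, Q7, Q8}, which is all 8 territories.
No single distributor has all 8 territories (the largest, B2, has 7), so 2 is optimal.

2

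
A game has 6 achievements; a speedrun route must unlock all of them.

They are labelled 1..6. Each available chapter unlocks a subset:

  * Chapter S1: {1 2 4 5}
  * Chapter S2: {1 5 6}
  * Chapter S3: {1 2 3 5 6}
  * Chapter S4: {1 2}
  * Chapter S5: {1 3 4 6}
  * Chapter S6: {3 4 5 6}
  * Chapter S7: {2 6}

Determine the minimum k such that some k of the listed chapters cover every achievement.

Take {S4, S6}. Their union is {1, 2, 3, 4, 5, 6}, which is all 6 achievements.
No single chapter has all 6 achievements (the largest, S3, has 5), so 2 is optimal.

2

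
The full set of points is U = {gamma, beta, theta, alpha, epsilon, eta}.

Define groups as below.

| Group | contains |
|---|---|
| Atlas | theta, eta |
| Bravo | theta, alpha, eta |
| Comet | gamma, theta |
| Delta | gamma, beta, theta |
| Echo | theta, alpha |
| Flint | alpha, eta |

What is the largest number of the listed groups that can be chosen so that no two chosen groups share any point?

Delta, Flint are pairwise disjoint (Delta={gamma,beta,theta}; Flint={alpha,eta}).
Every remaining group overlaps one of these, and no 3 of the listed groups are pairwise disjoint, so 2 is the maximum.

2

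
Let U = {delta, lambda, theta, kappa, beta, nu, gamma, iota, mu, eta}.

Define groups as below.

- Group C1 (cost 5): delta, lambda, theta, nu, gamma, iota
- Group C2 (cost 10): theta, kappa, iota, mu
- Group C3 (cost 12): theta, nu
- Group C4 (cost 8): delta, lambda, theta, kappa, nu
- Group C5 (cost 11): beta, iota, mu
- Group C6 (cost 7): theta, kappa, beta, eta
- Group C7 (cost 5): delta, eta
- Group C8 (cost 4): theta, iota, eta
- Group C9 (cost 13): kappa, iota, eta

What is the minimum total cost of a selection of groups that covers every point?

C1, C2, C6 together cover every point (C1 ∪ C2 ∪ C6 = {delta, lambda, theta, kappa, beta, nu, gamma, iota, mu, eta}); total cost 5 + 10 + 7 = 22.
No covering selection has total cost below 22.

22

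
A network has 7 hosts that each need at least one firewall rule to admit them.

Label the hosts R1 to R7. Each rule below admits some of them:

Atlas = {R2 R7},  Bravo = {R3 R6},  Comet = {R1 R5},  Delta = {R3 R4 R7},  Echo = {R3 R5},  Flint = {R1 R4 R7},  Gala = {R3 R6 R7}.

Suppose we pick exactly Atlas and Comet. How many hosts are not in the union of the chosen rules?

Union of Atlas, Comet = {R1, R2, R5, R7}.
Not covered: R3, R4, R6 — 3 hosts.

3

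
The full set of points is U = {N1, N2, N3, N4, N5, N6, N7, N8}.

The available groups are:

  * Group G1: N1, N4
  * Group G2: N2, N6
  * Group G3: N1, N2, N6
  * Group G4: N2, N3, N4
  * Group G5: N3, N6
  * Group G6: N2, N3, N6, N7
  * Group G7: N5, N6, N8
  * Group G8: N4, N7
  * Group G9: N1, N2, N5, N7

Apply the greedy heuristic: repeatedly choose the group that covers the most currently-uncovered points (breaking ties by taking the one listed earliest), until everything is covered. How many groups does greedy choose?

Greedy: pick G6 (covers 4 new) → pick G1 (covers 2 new) → pick G7 (covers 2 new). Total picks: 3.

3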